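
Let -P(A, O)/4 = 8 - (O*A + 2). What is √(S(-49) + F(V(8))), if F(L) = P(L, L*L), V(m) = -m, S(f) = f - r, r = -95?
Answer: I*√2026 ≈ 45.011*I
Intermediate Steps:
S(f) = 95 + f (S(f) = f - 1*(-95) = f + 95 = 95 + f)
P(A, O) = -24 + 4*A*O (P(A, O) = -4*(8 - (O*A + 2)) = -4*(8 - (A*O + 2)) = -4*(8 - (2 + A*O)) = -4*(8 + (-2 - A*O)) = -4*(6 - A*O) = -24 + 4*A*O)
F(L) = -24 + 4*L³ (F(L) = -24 + 4*L*(L*L) = -24 + 4*L*L² = -24 + 4*L³)
√(S(-49) + F(V(8))) = √((95 - 49) + (-24 + 4*(-1*8)³)) = √(46 + (-24 + 4*(-8)³)) = √(46 + (-24 + 4*(-512))) = √(46 + (-24 - 2048)) = √(46 - 2072) = √(-2026) = I*√2026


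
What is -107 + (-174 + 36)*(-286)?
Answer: 39361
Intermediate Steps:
-107 + (-174 + 36)*(-286) = -107 - 138*(-286) = -107 + 39468 = 39361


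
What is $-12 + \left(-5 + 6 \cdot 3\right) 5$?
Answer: $53$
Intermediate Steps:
$-12 + \left(-5 + 6 \cdot 3\right) 5 = -12 + \left(-5 + 18\right) 5 = -12 + 13 \cdot 5 = -12 + 65 = 53$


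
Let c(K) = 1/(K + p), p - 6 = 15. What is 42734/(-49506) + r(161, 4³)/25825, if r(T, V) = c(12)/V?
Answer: -388469145349/450029342400 ≈ -0.86321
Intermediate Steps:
p = 21 (p = 6 + 15 = 21)
c(K) = 1/(21 + K) (c(K) = 1/(K + 21) = 1/(21 + K))
r(T, V) = 1/(33*V) (r(T, V) = 1/((21 + 12)*V) = 1/(33*V))
42734/(-49506) + r(161, 4³)/25825 = 42734/(-49506) + (1/(33*(4³)))/25825 = 42734*(-1/49506) + ((1/33)/64)*(1/25825) = -21367/24753 + ((1/33)*(1/64))*(1/25825) = -21367/24753 + (1/2112)*(1/25825) = -21367/24753 + 1/54542400 = -388469145349/450029342400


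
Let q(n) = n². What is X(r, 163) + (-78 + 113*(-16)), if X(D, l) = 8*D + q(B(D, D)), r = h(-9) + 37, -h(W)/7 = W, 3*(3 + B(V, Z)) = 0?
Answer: -1077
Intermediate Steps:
B(V, Z) = -3 (B(V, Z) = -3 + (⅓)*0 = -3 + 0 = -3)
h(W) = -7*W
r = 100 (r = -7*(-9) + 37 = 63 + 37 = 100)
X(D, l) = 9 + 8*D (X(D, l) = 8*D + (-3)² = 8*D + 9 = 9 + 8*D)
X(r, 163) + (-78 + 113*(-16)) = (9 + 8*100) + (-78 + 113*(-16)) = (9 + 800) + (-78 - 1808) = 809 - 1886 = -1077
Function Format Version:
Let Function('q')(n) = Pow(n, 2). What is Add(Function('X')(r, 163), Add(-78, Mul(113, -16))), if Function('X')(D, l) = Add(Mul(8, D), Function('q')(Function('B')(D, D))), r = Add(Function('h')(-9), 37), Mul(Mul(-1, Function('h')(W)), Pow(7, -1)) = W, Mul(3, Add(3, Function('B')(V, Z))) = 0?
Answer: -1077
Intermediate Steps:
Function('B')(V, Z) = -3 (Function('B')(V, Z) = Add(-3, Mul(Rational(1, 3), 0)) = Add(-3, 0) = -3)
Function('h')(W) = Mul(-7, W)
r = 100 (r = Add(Mul(-7, -9), 37) = Add(63, 37) = 100)
Function('X')(D, l) = Add(9, Mul(8, D)) (Function('X')(D, l) = Add(Mul(8, D), Pow(-3, 2)) = Add(Mul(8, D), 9) = Add(9, Mul(8, D)))
Add(Function('X')(r, 163), Add(-78, Mul(113, -16))) = Add(Add(9, Mul(8, 100)), Add(-78, Mul(113, -16))) = Add(Add(9, 800), Add(-78, -1808)) = Add(809, -1886) = -1077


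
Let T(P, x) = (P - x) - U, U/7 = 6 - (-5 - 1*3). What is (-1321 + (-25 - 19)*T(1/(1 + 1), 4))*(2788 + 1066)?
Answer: 12120830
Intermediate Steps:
U = 98 (U = 7*(6 - (-5 - 1*3)) = 7*(6 - (-5 - 3)) = 7*(6 - 1*(-8)) = 7*(6 + 8) = 7*14 = 98)
T(P, x) = -98 + P - x (T(P, x) = (P - x) - 1*98 = (P - x) - 98 = -98 + P - x)
(-1321 + (-25 - 19)*T(1/(1 + 1), 4))*(2788 + 1066) = (-1321 + (-25 - 19)*(-98 + 1/(1 + 1) - 1*4))*(2788 + 1066) = (-1321 - 44*(-98 + 1/2 - 4))*3854 = (-1321 - 44*(-98 + ½ - 4))*3854 = (-1321 - 44*(-203/2))*3854 = (-1321 + 4466)*3854 = 3145*3854 = 12120830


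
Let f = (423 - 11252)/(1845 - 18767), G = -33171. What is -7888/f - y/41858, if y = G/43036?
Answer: -2020607697496511/163927480808 ≈ -12326.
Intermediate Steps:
y = -33171/43036 ≈ -0.77077
f = 10829/16922 (f = -10829/(-16922) = -10829*(-1/16922) = 10829/16922 ≈ 0.63994)
-7888/f - y/41858 = -7888/10829/16922 - (-33171)/(43036*41858) = -7888*16922/10829 - (-33171)/(43036*41858) = -7851808/637 - 1*(-33171/1801400888) = -7851808/637 + 33171/1801400888 = -2020607697496511/163927480808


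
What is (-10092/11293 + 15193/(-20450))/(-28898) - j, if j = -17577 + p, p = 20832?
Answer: -21723080549175551/6673757581300 ≈ -3255.0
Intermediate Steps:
j = 3255 (j = -17577 + 20832 = 3255)
(-10092/11293 + 15193/(-20450))/(-28898) - j = (-10092/11293 + 15193/(-20450))/(-28898) - 1*3255 = (-10092*1/11293 + 15193*(-1/20450))*(-1/28898) - 3255 = (-10092/11293 - 15193/20450)*(-1/28898) - 3255 = -377955949/230941850*(-1/28898) - 3255 = 377955949/6673757581300 - 3255 = -21723080549175551/6673757581300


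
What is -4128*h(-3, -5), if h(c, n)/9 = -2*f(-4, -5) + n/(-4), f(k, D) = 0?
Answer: -46440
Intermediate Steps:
h(c, n) = -9*n/4 (h(c, n) = 9*(-2*0 + n/(-4)) = 9*(0 + n*(-¼)) = 9*(0 - n/4) = 9*(-n/4) = -9*n/4)
-4128*h(-3, -5) = -(-9288)*(-5) = -4128*45/4 = -46440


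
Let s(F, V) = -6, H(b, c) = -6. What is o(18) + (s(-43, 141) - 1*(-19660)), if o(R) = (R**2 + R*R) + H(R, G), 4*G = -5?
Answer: 20296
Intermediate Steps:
G = -5/4 (G = (1/4)*(-5) = -5/4 ≈ -1.2500)
o(R) = -6 + 2*R**2 (o(R) = (R**2 + R*R) - 6 = (R**2 + R**2) - 6 = 2*R**2 - 6 = -6 + 2*R**2)
o(18) + (s(-43, 141) - 1*(-19660)) = (-6 + 2*18**2) + (-6 - 1*(-19660)) = (-6 + 2*324) + (-6 + 19660) = (-6 + 648) + 19654 = 642 + 19654 = 20296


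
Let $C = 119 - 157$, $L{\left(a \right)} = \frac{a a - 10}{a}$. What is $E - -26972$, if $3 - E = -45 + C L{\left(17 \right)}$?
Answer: $\frac{469942}{17} \approx 27644.0$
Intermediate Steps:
$L{\left(a \right)} = \frac{-10 + a^{2}}{a}$ ($L{\left(a \right)} = \frac{a^{2} - 10}{a} = \frac{-10 + a^{2}}{a}$)
$C = -38$
$E = \frac{11418}{17}$ ($E = 3 - \left(-45 - 38 \left(17 - \frac{10}{17}\right)\right) = 3 - \left(-45 - \frac{10602}{17}\right) = 3 - - \frac{11367}{17} = 3 + \frac{11367}{17} = \frac{11418}{17} \approx 671.65$)
$E - -26972 = \frac{11418}{17} - -26972 = \frac{11418}{17} + 26972 = \frac{469942}{17}$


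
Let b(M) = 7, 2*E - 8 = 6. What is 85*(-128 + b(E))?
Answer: -10285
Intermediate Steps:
E = 7 (E = 4 + (½)*6 = 4 + 3 = 7)
85*(-128 + b(E)) = 85*(-128 + 7) = 85*(-121) = -10285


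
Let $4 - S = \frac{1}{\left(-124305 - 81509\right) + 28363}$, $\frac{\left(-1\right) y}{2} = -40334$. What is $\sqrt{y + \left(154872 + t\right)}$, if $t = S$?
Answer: $\frac{9 \sqrt{108879955195}}{6119} \approx 485.33$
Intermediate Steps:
$y = 80668$ ($y = \left(-2\right) \left(-40334\right) = 80668$)
$S = \frac{709805}{177451}$ ($S = 4 - \frac{1}{\left(-124305 - 81509\right) + 28363} = 4 - \frac{1}{-205814 + 28363} = 4 - \frac{1}{-177451} = 4 - - \frac{1}{177451} = 4 + \frac{1}{177451} = \frac{709805}{177451} \approx 4.0$)
$t = \frac{709805}{177451} \approx 4.0$
$\sqrt{y + \left(154872 + t\right)} = \sqrt{80668 + \left(154872 + \frac{709805}{177451}\right)} = \sqrt{80668 + \frac{27482901077}{177451}} = \sqrt{\frac{41797518345}{177451}} = \frac{9 \sqrt{108879955195}}{6119}$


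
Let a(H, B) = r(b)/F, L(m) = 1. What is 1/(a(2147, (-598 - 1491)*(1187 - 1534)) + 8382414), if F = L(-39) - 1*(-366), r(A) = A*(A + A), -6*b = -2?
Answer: 3303/27687113444 ≈ 1.1930e-7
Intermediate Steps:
b = ⅓ (b = -⅙*(-2) = ⅓ ≈ 0.33333)
r(A) = 2*A² (r(A) = A*(2*A) = 2*A²)
F = 367 (F = 1 - 1*(-366) = 1 + 366 = 367)
a(H, B) = 2/3303 (a(H, B) = (2*(⅓)²)/367 = (2*(⅑))*(1/367) = (2/9)*(1/367) = 2/3303)
1/(a(2147, (-598 - 1491)*(1187 - 1534)) + 8382414) = 1/(2/3303 + 8382414) = 1/(27687113444/3303) = 3303/27687113444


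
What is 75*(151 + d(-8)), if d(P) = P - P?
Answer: 11325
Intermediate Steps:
d(P) = 0
75*(151 + d(-8)) = 75*(151 + 0) = 75*151 = 11325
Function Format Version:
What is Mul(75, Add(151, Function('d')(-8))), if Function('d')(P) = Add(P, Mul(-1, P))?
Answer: 11325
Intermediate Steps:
Function('d')(P) = 0
Mul(75, Add(151, Function('d')(-8))) = Mul(75, Add(151, 0)) = Mul(75, 151) = 11325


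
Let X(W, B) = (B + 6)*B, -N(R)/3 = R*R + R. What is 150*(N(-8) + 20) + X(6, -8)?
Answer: -22184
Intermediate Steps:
N(R) = -3*R - 3*R² (N(R) = -3*(R*R + R) = -3*(R² + R) = -3*(R + R²) = -3*R - 3*R²)
X(W, B) = B*(6 + B) (X(W, B) = (6 + B)*B = B*(6 + B))
150*(N(-8) + 20) + X(6, -8) = 150*(-3*(-8)*(1 - 8) + 20) - 8*(6 - 8) = 150*(-3*(-8)*(-7) + 20) - 8*(-2) = 150*(-168 + 20) + 16 = 150*(-148) + 16 = -22200 + 16 = -22184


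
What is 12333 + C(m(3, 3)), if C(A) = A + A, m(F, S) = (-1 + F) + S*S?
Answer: 12355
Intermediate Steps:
m(F, S) = -1 + F + S² (m(F, S) = (-1 + F) + S² = -1 + F + S²)
C(A) = 2*A
12333 + C(m(3, 3)) = 12333 + 2*(-1 + 3 + 3²) = 12333 + 2*(-1 + 3 + 9) = 12333 + 2*11 = 12333 + 22 = 12355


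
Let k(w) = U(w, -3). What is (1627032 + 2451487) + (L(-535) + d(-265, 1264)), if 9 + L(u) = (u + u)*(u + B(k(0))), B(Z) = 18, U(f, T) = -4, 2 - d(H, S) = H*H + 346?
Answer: 4561131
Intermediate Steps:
d(H, S) = -344 - H**2 (d(H, S) = 2 - (H*H + 346) = 2 - (H**2 + 346) = 2 - (346 + H**2) = 2 + (-346 - H**2) = -344 - H**2)
k(w) = -4
L(u) = -9 + 2*u*(18 + u) (L(u) = -9 + (u + u)*(u + 18) = -9 + (2*u)*(18 + u) = -9 + 2*u*(18 + u))
(1627032 + 2451487) + (L(-535) + d(-265, 1264)) = (1627032 + 2451487) + ((-9 + 2*(-535)**2 + 36*(-535)) + (-344 - 1*(-265)**2)) = 4078519 + ((-9 + 2*286225 - 19260) + (-344 - 1*70225)) = 4078519 + ((-9 + 572450 - 19260) + (-344 - 70225)) = 4078519 + (553181 - 70569) = 4078519 + 482612 = 4561131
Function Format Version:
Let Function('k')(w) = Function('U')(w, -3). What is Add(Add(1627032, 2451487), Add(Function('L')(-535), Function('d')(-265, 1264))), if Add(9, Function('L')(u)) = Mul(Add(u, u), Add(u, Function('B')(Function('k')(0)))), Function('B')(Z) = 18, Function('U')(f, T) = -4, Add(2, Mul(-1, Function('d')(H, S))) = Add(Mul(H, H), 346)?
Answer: 4561131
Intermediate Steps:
Function('d')(H, S) = Add(-344, Mul(-1, Pow(H, 2))) (Function('d')(H, S) = Add(2, Mul(-1, Add(Mul(H, H), 346))) = Add(2, Mul(-1, Add(Pow(H, 2), 346))) = Add(2, Mul(-1, Add(346, Pow(H, 2)))) = Add(2, Add(-346, Mul(-1, Pow(H, 2)))) = Add(-344, Mul(-1, Pow(H, 2))))
Function('k')(w) = -4
Function('L')(u) = Add(-9, Mul(2, u, Add(18, u))) (Function('L')(u) = Add(-9, Mul(Add(u, u), Add(u, 18))) = Add(-9, Mul(Mul(2, u), Add(18, u))) = Add(-9, Mul(2, u, Add(18, u))))
Add(Add(1627032, 2451487), Add(Function('L')(-535), Function('d')(-265, 1264))) = Add(Add(1627032, 2451487), Add(Add(-9, Mul(2, Pow(-535, 2)), Mul(36, -535)), Add(-344, Mul(-1, Pow(-265, 2))))) = Add(4078519, Add(Add(-9, Mul(2, 286225), -19260), Add(-344, Mul(-1, 70225)))) = Add(4078519, Add(Add(-9, 572450, -19260), Add(-344, -70225))) = Add(4078519, Add(553181, -70569)) = Add(4078519, 482612) = 4561131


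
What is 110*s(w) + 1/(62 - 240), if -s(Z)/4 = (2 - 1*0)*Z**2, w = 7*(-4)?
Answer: -122805761/178 ≈ -6.8992e+5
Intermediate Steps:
w = -28
s(Z) = -8*Z**2 (s(Z) = -4*(2 - 1*0)*Z**2 = -4*(2 + 0)*Z**2 = -8*Z**2)
110*s(w) + 1/(62 - 240) = 110*(-8*(-28)**2) + 1/(62 - 240) = 110*(-8*784) + 1/(-178) = 110*(-6272) - 1/178 = -689920 - 1/178 = -122805761/178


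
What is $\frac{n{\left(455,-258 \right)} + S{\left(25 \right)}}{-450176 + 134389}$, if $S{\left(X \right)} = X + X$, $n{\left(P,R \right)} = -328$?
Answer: $\frac{278}{315787} \approx 0.00088034$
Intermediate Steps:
$S{\left(X \right)} = 2 X$
$\frac{n{\left(455,-258 \right)} + S{\left(25 \right)}}{-450176 + 134389} = \frac{-328 + 2 \cdot 25}{-450176 + 134389} = \frac{-328 + 50}{-315787} = \left(-278\right) \left(- \frac{1}{315787}\right) = \frac{278}{315787}$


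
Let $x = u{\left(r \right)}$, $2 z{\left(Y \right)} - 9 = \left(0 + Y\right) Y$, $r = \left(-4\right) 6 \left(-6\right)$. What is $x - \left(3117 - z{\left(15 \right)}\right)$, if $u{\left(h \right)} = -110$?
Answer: $-3110$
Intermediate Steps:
$r = 144$ ($r = \left(-24\right) \left(-6\right) = 144$)
$z{\left(Y \right)} = \frac{9}{2} + \frac{Y^{2}}{2}$ ($z{\left(Y \right)} = \frac{9}{2} + \frac{\left(0 + Y\right) Y}{2} = \frac{9}{2} + \frac{Y Y}{2} = \frac{9}{2} + \frac{Y^{2}}{2}$)
$x = -110$
$x - \left(3117 - z{\left(15 \right)}\right) = -110 - \left(3117 - \left(\frac{9}{2} + \frac{15^{2}}{2}\right)\right) = -110 - \left(3117 - \left(\frac{9}{2} + \frac{1}{2} \cdot 225\right)\right) = -110 - \left(3117 - \left(\frac{9}{2} + \frac{225}{2}\right)\right) = -110 - \left(3117 - 117\right) = -110 - 3000 = -3110$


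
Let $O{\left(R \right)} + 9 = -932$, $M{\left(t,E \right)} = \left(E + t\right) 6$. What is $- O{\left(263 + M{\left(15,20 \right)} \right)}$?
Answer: $941$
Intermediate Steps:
$M{\left(t,E \right)} = 6 E + 6 t$
$O{\left(R \right)} = -941$ ($O{\left(R \right)} = -9 - 932 = -941$)
$- O{\left(263 + M{\left(15,20 \right)} \right)} = \left(-1\right) \left(-941\right) = 941$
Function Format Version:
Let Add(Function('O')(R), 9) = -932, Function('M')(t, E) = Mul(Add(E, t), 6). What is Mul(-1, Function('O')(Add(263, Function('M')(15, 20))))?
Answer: 941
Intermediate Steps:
Function('M')(t, E) = Add(Mul(6, E), Mul(6, t))
Function('O')(R) = -941 (Function('O')(R) = Add(-9, -932) = -941)
Mul(-1, Function('O')(Add(263, Function('M')(15, 20)))) = Mul(-1, -941) = 941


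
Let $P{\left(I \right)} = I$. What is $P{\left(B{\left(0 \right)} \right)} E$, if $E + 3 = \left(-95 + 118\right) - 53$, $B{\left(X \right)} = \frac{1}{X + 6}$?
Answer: $- \frac{11}{2} \approx -5.5$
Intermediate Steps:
$B{\left(X \right)} = \frac{1}{6 + X}$
$E = -33$ ($E = -3 + \left(\left(-95 + 118\right) - 53\right) = -3 + \left(23 - 53\right) = -3 - 30 = -33$)
$P{\left(B{\left(0 \right)} \right)} E = \frac{1}{6 + 0} \left(-33\right) = \frac{1}{6} \left(-33\right) = - \frac{11}{2}$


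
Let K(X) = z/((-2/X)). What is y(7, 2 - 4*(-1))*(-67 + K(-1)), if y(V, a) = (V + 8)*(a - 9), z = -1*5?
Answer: 6255/2 ≈ 3127.5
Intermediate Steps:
z = -5
y(V, a) = (-9 + a)*(8 + V) (y(V, a) = (8 + V)*(-9 + a) = (-9 + a)*(8 + V))
K(X) = 5*X/2 (K(X) = -5*(-X/2) = -(-5)*X/2 = 5*X/2)
y(7, 2 - 4*(-1))*(-67 + K(-1)) = (-72 - 9*7 + 8*(2 - 4*(-1)) + 7*(2 - 4*(-1)))*(-67 + (5/2)*(-1)) = (-72 - 63 + 8*(2 + 4) + 7*(2 + 4))*(-67 - 5/2) = (-72 - 63 + 8*6 + 7*6)*(-139/2) = (-72 - 63 + 48 + 42)*(-139/2) = -45*(-139/2) = 6255/2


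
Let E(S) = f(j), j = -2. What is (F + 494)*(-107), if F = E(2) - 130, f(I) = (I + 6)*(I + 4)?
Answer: -39804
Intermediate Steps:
f(I) = (4 + I)*(6 + I) (f(I) = (6 + I)*(4 + I) = (4 + I)*(6 + I))
E(S) = 8 (E(S) = 24 + (-2)² + 10*(-2) = 24 + 4 - 20 = 8)
F = -122 (F = 8 - 130 = -122)
(F + 494)*(-107) = (-122 + 494)*(-107) = 372*(-107) = -39804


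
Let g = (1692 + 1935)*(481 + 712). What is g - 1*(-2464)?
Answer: 4329475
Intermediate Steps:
g = 4327011 (g = 3627*1193 = 4327011)
g - 1*(-2464) = 4327011 - 1*(-2464) = 4327011 + 2464 = 4329475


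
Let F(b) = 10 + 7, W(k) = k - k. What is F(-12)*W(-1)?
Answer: 0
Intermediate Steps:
W(k) = 0
F(b) = 17
F(-12)*W(-1) = 17*0 = 0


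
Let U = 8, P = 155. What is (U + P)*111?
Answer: 18093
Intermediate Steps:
(U + P)*111 = (8 + 155)*111 = 163*111 = 18093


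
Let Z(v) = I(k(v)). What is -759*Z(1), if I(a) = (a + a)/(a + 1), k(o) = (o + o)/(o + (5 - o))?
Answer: -3036/7 ≈ -433.71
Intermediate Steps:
k(o) = 2*o/5 (k(o) = (2*o)/5 = (2*o)*(⅕) = 2*o/5)
I(a) = 2*a/(1 + a) (I(a) = (2*a)/(1 + a) = 2*a/(1 + a))
Z(v) = 4*v/(5*(1 + 2*v/5)) (Z(v) = 2*(2*v/5)/(1 + 2*v/5) = 4*v/(5*(1 + 2*v/5)))
-759*Z(1) = -3036/(5 + 2*1) = -3036/(5 + 2) = -3036/7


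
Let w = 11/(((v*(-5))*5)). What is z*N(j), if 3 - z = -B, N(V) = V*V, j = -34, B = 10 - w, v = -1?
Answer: 362984/25 ≈ 14519.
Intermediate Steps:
w = 11/25 (w = 11/((-1*(-5)*5)) = 11/((5*5)) = 11/25 ≈ 0.44000)
B = 239/25 (B = 10 - 1*11/25 = 10 - 11/25 = 239/25 ≈ 9.5600)
N(V) = V**2
z = 314/25 (z = 3 - (-1)*239/25 = 3 - 1*(-239/25) = 3 + 239/25 = 314/25 ≈ 12.560)
z*N(j) = (314/25)*(-34)**2 = (314/25)*1156 = 362984/25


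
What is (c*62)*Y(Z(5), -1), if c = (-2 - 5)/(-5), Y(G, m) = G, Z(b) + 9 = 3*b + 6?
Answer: 5208/5 ≈ 1041.6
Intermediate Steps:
Z(b) = -3 + 3*b (Z(b) = -9 + (3*b + 6) = -9 + (6 + 3*b) = -3 + 3*b)
c = 7/5 (c = -⅕*(-7) = 7/5 ≈ 1.4000)
(c*62)*Y(Z(5), -1) = ((7/5)*62)*(-3 + 3*5) = 434*(-3 + 15)/5 = (434/5)*12 = 5208/5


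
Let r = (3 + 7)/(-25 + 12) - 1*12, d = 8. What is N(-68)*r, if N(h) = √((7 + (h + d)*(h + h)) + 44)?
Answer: -166*√8211/13 ≈ -1157.1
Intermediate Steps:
N(h) = √(51 + 2*h*(8 + h)) (N(h) = √((7 + (h + 8)*(h + h)) + 44) = √((7 + (8 + h)*(2*h)) + 44) = √((7 + 2*h*(8 + h)) + 44) = √(51 + 2*h*(8 + h)))
r = -166/13 (r = 10/(-13) - 12 = 10*(-1/13) - 12 = -10/13 - 12 = -166/13 ≈ -12.769)
N(-68)*r = √(51 + 2*(-68)² + 16*(-68))*(-166/13) = √(51 + 2*4624 - 1088)*(-166/13) = √(51 + 9248 - 1088)*(-166/13) = √8211*(-166/13) = -166*√8211/13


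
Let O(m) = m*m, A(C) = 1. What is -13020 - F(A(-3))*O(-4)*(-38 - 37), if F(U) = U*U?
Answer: -11820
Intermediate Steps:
O(m) = m²
F(U) = U²
-13020 - F(A(-3))*O(-4)*(-38 - 37) = -13020 - 1²*(-4)²*(-38 - 37) = -13020 - 16*(-75) = -13020 - (-1200) = -13020 - 1*(-1200) = -13020 + 1200 = -11820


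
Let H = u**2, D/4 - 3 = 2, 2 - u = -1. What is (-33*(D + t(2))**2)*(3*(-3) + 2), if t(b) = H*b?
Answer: 333564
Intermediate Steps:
u = 3 (u = 2 - 1*(-1) = 2 + 1 = 3)
D = 20 (D = 12 + 4*2 = 12 + 8 = 20)
H = 9 (H = 3**2 = 9)
t(b) = 9*b
(-33*(D + t(2))**2)*(3*(-3) + 2) = (-33*(20 + 9*2)**2)*(3*(-3) + 2) = (-33*(20 + 18)**2)*(-9 + 2) = -33*38**2*(-7) = -33*1444*(-7) = -47652*(-7) = 333564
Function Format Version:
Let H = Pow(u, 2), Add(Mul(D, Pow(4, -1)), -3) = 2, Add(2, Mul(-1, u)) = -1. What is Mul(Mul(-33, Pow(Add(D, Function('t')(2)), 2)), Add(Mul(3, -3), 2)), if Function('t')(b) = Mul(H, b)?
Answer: 333564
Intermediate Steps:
u = 3 (u = Add(2, Mul(-1, -1)) = Add(2, 1) = 3)
D = 20 (D = Add(12, Mul(4, 2)) = Add(12, 8) = 20)
H = 9 (H = Pow(3, 2) = 9)
Function('t')(b) = Mul(9, b)
Mul(Mul(-33, Pow(Add(D, Function('t')(2)), 2)), Add(Mul(3, -3), 2)) = Mul(Mul(-33, Pow(Add(20, Mul(9, 2)), 2)), Add(Mul(3, -3), 2)) = Mul(Mul(-33, Pow(Add(20, 18), 2)), Add(-9, 2)) = Mul(Mul(-33, Pow(38, 2)), -7) = Mul(Mul(-33, 1444), -7) = Mul(-47652, -7) = 333564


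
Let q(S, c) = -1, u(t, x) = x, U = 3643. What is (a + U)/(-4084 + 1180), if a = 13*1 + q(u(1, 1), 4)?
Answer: -3655/2904 ≈ -1.2586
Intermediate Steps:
a = 12 (a = 13*1 - 1 = 13 - 1 = 12)
(a + U)/(-4084 + 1180) = (12 + 3643)/(-4084 + 1180) = 3655/(-2904) = 3655*(-1/2904) = -3655/2904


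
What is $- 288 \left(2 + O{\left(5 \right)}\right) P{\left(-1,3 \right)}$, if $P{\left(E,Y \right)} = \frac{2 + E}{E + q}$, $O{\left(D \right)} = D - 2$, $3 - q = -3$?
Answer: $-288$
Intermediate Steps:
$q = 6$ ($q = 3 - -3 = 3 + 3 = 6$)
$O{\left(D \right)} = -2 + D$ ($O{\left(D \right)} = D - 2 = -2 + D$)
$P{\left(E,Y \right)} = \frac{2 + E}{6 + E}$ ($P{\left(E,Y \right)} = \frac{2 + E}{E + 6} = \frac{2 + E}{6 + E}$)
$- 288 \left(2 + O{\left(5 \right)}\right) P{\left(-1,3 \right)} = - 288 \left(2 + \left(-2 + 5\right)\right) \frac{2 - 1}{6 - 1} = - 288 \left(2 + 3\right) \frac{1}{5} \cdot 1 = - 288 \cdot 5 \cdot \frac{1}{5} \cdot 1 = - 288 \cdot 5 \cdot \frac{1}{5} = \left(-288\right) 1 = -288$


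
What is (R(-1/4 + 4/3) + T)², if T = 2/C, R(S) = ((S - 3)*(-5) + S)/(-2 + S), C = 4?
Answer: 60025/484 ≈ 124.02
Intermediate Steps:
R(S) = (15 - 4*S)/(-2 + S) (R(S) = ((-3 + S)*(-5) + S)/(-2 + S) = ((15 - 5*S) + S)/(-2 + S) = (15 - 4*S)/(-2 + S))
T = ½ (T = 2/4 = 2*(¼) = ½ ≈ 0.50000)
(R(-1/4 + 4/3) + T)² = ((15 - 4*(-1/4 + 4/3))/(-2 + (-1/4 + 4/3)) + ½)² = ((15 - 4*(-1*¼ + 4*(⅓)))/(-2 + (-1*¼ + 4*(⅓))) + ½)² = ((15 - 4*(-¼ + 4/3))/(-2 + (-¼ + 4/3)) + ½)² = ((15 - 4*13/12)/(-2 + 13/12) + ½)² = ((15 - 13/3)/(-11/12) + ½)² = (-12/11*32/3 + ½)² = (-128/11 + ½)² = (-245/22)² = 60025/484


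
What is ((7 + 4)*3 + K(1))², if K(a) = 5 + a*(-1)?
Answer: 1369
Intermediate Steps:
K(a) = 5 - a
((7 + 4)*3 + K(1))² = ((7 + 4)*3 + (5 - 1*1))² = (11*3 + (5 - 1))² = (33 + 4)² = 37² = 1369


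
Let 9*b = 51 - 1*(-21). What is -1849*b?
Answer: -14792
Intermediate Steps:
b = 8 (b = (51 - 1*(-21))/9 = (51 + 21)/9 = (1/9)*72 = 8)
-1849*b = -1849*8 = -14792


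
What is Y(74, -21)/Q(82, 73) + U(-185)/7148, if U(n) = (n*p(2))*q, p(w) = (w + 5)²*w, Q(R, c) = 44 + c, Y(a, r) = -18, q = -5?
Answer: 582077/46462 ≈ 12.528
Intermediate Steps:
p(w) = w*(5 + w)² (p(w) = (5 + w)²*w = w*(5 + w)²)
U(n) = -490*n (U(n) = (n*(2*(5 + 2)²))*(-5) = (n*(2*7²))*(-5) = (n*(2*49))*(-5) = (n*98)*(-5) = (98*n)*(-5) = -490*n)
Y(74, -21)/Q(82, 73) + U(-185)/7148 = -18/(44 + 73) - 490*(-185)/7148 = -18/117 + 90650*(1/7148) = -18*1/117 + 45325/3574 = -2/13 + 45325/3574 = 582077/46462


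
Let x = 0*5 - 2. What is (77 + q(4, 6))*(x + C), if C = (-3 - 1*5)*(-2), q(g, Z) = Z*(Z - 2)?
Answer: 1414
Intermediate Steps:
q(g, Z) = Z*(-2 + Z)
C = 16 (C = (-3 - 5)*(-2) = -8*(-2) = 16)
x = -2 (x = 0 - 2 = -2)
(77 + q(4, 6))*(x + C) = (77 + 6*(-2 + 6))*(-2 + 16) = (77 + 6*4)*14 = (77 + 24)*14 = 101*14 = 1414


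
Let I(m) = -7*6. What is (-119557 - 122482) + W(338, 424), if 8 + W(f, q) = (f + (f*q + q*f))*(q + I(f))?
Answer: 109377437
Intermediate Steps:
I(m) = -42
W(f, q) = -8 + (-42 + q)*(f + 2*f*q) (W(f, q) = -8 + (f + (f*q + q*f))*(q - 42) = -8 + (f + (f*q + f*q))*(-42 + q) = -8 + (f + 2*f*q)*(-42 + q) = -8 + (-42 + q)*(f + 2*f*q))
(-119557 - 122482) + W(338, 424) = (-119557 - 122482) + (-8 - 42*338 - 83*338*424 + 2*338*424**2) = -242039 + (-8 - 14196 - 11894896 + 2*338*179776) = -242039 + (-8 - 14196 - 11894896 + 121528576) = -242039 + 109619476 = 109377437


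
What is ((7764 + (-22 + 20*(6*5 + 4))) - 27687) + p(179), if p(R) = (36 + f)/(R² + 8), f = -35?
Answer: -617423984/32049 ≈ -19265.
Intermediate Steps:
p(R) = 1/(8 + R²) (p(R) = (36 - 35)/(R² + 8) = 1/(8 + R²))
((7764 + (-22 + 20*(6*5 + 4))) - 27687) + p(179) = ((7764 + (-22 + 20*(6*5 + 4))) - 27687) + 1/(8 + 179²) = ((7764 + (-22 + 20*(30 + 4))) - 27687) + 1/(8 + 32041) = ((7764 + (-22 + 20*34)) - 27687) + 1/32049 = ((7764 + (-22 + 680)) - 27687) + 1/32049 = ((7764 + 658) - 27687) + 1/32049 = (8422 - 27687) + 1/32049 = -19265 + 1/32049 = -617423984/32049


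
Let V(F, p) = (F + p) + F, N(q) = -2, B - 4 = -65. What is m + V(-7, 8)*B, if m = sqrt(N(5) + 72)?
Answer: 366 + sqrt(70) ≈ 374.37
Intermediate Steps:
B = -61 (B = 4 - 65 = -61)
m = sqrt(70) (m = sqrt(-2 + 72) = sqrt(70) ≈ 8.3666)
V(F, p) = p + 2*F
m + V(-7, 8)*B = sqrt(70) + (8 + 2*(-7))*(-61) = sqrt(70) + (8 - 14)*(-61) = sqrt(70) - 6*(-61) = sqrt(70) + 366 = 366 + sqrt(70)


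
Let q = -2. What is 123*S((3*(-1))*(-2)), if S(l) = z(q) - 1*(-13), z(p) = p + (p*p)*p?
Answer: 369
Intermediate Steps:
z(p) = p + p³ (z(p) = p + p²*p = p + p³)
S(l) = 3 (S(l) = (-2 + (-2)³) - 1*(-13) = (-2 - 8) + 13 = -10 + 13 = 3)
123*S((3*(-1))*(-2)) = 123*3 = 369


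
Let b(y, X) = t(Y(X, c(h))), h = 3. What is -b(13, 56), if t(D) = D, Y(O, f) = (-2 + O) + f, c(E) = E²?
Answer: -63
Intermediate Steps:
Y(O, f) = -2 + O + f
b(y, X) = 7 + X (b(y, X) = -2 + X + 3² = -2 + X + 9 = 7 + X)
-b(13, 56) = -(7 + 56) = -1*63 = -63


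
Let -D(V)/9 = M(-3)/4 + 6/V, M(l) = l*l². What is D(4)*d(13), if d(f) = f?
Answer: 2457/4 ≈ 614.25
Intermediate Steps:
M(l) = l³
D(V) = 243/4 - 54/V (D(V) = -9*((-3)³/4 + 6/V) = -9*(-27*¼ + 6/V) = -9*(-27/4 + 6/V) = 243/4 - 54/V)
D(4)*d(13) = (243/4 - 54/4)*13 = (243/4 - 54*¼)*13 = (243/4 - 27/2)*13 = (189/4)*13 = 2457/4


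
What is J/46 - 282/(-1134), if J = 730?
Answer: 70066/4347 ≈ 16.118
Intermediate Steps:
J/46 - 282/(-1134) = 730/46 - 282/(-1134) = 730*(1/46) - 282*(-1/1134) = 365/23 + 47/189 = 70066/4347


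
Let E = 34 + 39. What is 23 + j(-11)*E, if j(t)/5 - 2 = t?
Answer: -3262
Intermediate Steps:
j(t) = 10 + 5*t
E = 73
23 + j(-11)*E = 23 + (10 + 5*(-11))*73 = 23 + (10 - 55)*73 = 23 - 45*73 = 23 - 3285 = -3262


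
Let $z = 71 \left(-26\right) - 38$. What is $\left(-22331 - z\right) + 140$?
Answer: $-20307$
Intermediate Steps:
$z = -1884$ ($z = -1846 - 38 = -1884$)
$\left(-22331 - z\right) + 140 = \left(-22331 - -1884\right) + 140 = \left(-22331 + 1884\right) + 140 = -20447 + 140 = -20307$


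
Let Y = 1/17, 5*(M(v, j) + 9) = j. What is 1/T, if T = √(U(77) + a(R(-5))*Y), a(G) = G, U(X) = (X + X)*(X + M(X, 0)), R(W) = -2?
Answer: √3026374/178022 ≈ 0.0097721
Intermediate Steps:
M(v, j) = -9 + j/5
Y = 1/17 ≈ 0.058824
U(X) = 2*X*(-9 + X) (U(X) = (X + X)*(X + (-9 + (⅕)*0)) = (2*X)*(X + (-9 + 0)) = (2*X)*(X - 9) = (2*X)*(-9 + X) = 2*X*(-9 + X))
T = √3026374/17 (T = √(2*77*(-9 + 77) - 2*1/17) = √(2*77*68 - 2/17) = √(10472 - 2/17) = √(178022/17) = √3026374/17 ≈ 102.33)
1/T = 1/(√3026374/17) = √3026374/178022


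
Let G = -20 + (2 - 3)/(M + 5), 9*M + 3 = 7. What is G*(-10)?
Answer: 9890/49 ≈ 201.84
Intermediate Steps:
M = 4/9 (M = -1/3 + (1/9)*7 = -1/3 + 7/9 = 4/9 ≈ 0.44444)
G = -989/49 (G = -20 + (2 - 3)/(4/9 + 5) = -20 - 1/49/9 = -20 - 1*9/49 = -20 - 9/49 = -989/49 ≈ -20.184)
G*(-10) = -989/49*(-10) = 9890/49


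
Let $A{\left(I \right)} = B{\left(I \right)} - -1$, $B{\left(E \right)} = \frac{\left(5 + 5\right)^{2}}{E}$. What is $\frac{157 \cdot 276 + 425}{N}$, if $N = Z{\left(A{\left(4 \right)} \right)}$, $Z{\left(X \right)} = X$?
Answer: $\frac{43757}{26} \approx 1683.0$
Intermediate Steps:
$B{\left(E \right)} = \frac{100}{E}$ ($B{\left(E \right)} = \frac{10^{2}}{E} = \frac{100}{E}$)
$A{\left(I \right)} = 1 + \frac{100}{I}$ ($A{\left(I \right)} = \frac{100}{I} - -1 = \frac{100}{I} + 1 = 1 + \frac{100}{I}$)
$N = 26$ ($N = \frac{100 + 4}{4} = \frac{1}{4} \cdot 104 = 26$)
$\frac{157 \cdot 276 + 425}{N} = \frac{157 \cdot 276 + 425}{26} = \left(43332 + 425\right) \frac{1}{26} = 43757 \cdot \frac{1}{26} = \frac{43757}{26}$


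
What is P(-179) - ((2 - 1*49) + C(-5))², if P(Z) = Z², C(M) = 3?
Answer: 30105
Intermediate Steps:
P(-179) - ((2 - 1*49) + C(-5))² = (-179)² - ((2 - 1*49) + 3)² = 32041 - ((2 - 49) + 3)² = 32041 - (-47 + 3)² = 32041 - 1*(-44)² = 32041 - 1*1936 = 32041 - 1936 = 30105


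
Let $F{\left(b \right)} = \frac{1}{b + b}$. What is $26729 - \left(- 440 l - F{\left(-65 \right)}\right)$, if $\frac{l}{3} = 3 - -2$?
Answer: $\frac{4332769}{130} \approx 33329.0$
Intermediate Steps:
$F{\left(b \right)} = \frac{1}{2 b}$
$l = 15$ ($l = 3 \left(3 - -2\right) = 3 \left(3 + 2\right) = 3 \cdot 5 = 15$)
$26729 - \left(- 440 l - F{\left(-65 \right)}\right) = 26729 - \left(\left(-440\right) 15 - \frac{1}{2 \left(-65\right)}\right) = 26729 - \left(-6600 - \frac{1}{2} \left(- \frac{1}{65}\right)\right) = 26729 - \left(-6600 - - \frac{1}{130}\right) = 26729 - \left(-6600 + \frac{1}{130}\right) = 26729 - - \frac{857999}{130} = 26729 + \frac{857999}{130} = \frac{4332769}{130}$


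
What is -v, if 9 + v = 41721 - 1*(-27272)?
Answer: -68984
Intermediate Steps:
v = 68984 (v = -9 + (41721 - 1*(-27272)) = -9 + (41721 + 27272) = -9 + 68993 = 68984)
-v = -1*68984 = -68984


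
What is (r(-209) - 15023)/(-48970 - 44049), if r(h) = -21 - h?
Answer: 14835/93019 ≈ 0.15948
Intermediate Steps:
(r(-209) - 15023)/(-48970 - 44049) = ((-21 - 1*(-209)) - 15023)/(-48970 - 44049) = ((-21 + 209) - 15023)/(-93019) = (188 - 15023)*(-1/93019) = -14835*(-1/93019) = 14835/93019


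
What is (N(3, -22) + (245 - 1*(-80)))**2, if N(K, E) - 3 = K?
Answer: 109561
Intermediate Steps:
N(K, E) = 3 + K
(N(3, -22) + (245 - 1*(-80)))**2 = ((3 + 3) + (245 - 1*(-80)))**2 = (6 + (245 + 80))**2 = (6 + 325)**2 = 331**2 = 109561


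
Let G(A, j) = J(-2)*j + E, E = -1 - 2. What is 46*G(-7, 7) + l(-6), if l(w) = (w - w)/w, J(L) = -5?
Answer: -1748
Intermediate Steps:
l(w) = 0 (l(w) = 0/w = 0)
E = -3
G(A, j) = -3 - 5*j (G(A, j) = -5*j - 3 = -3 - 5*j)
46*G(-7, 7) + l(-6) = 46*(-3 - 5*7) + 0 = 46*(-3 - 35) + 0 = 46*(-38) + 0 = -1748 + 0 = -1748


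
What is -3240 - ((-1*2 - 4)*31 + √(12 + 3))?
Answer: -3054 - √15 ≈ -3057.9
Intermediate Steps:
-3240 - ((-1*2 - 4)*31 + √(12 + 3)) = -3240 - ((-2 - 4)*31 + √15) = -3240 - (-6*31 + √15) = -3240 - (-186 + √15) = -3240 + (186 - √15) = -3054 - √15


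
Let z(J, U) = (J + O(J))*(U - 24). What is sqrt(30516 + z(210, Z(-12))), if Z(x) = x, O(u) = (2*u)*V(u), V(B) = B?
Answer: 2*I*sqrt(788061) ≈ 1775.5*I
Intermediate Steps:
O(u) = 2*u**2 (O(u) = (2*u)*u = 2*u**2)
z(J, U) = (-24 + U)*(J + 2*J**2) (z(J, U) = (J + 2*J**2)*(U - 24) = (J + 2*J**2)*(-24 + U) = (-24 + U)*(J + 2*J**2))
sqrt(30516 + z(210, Z(-12))) = sqrt(30516 + 210*(-24 - 12 - 48*210 + 2*210*(-12))) = sqrt(30516 + 210*(-24 - 12 - 10080 - 5040)) = sqrt(30516 + 210*(-15156)) = sqrt(30516 - 3182760) = sqrt(-3152244) = 2*I*sqrt(788061)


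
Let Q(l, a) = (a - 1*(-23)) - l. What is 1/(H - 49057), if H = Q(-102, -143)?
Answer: -1/49075 ≈ -2.0377e-5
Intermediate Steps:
Q(l, a) = 23 + a - l (Q(l, a) = (a + 23) - l = (23 + a) - l = 23 + a - l)
H = -18 (H = 23 - 143 - 1*(-102) = 23 - 143 + 102 = -18)
1/(H - 49057) = 1/(-18 - 49057) = 1/(-49075) = -1/49075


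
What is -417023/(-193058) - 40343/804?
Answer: -3726626201/77609316 ≈ -48.018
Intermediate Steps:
-417023/(-193058) - 40343/804 = -417023*(-1/193058) - 40343*1/804 = 417023/193058 - 40343/804 = -3726626201/77609316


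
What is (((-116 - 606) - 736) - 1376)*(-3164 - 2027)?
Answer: 14711294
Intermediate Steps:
(((-116 - 606) - 736) - 1376)*(-3164 - 2027) = ((-722 - 736) - 1376)*(-5191) = (-1458 - 1376)*(-5191) = -2834*(-5191) = 14711294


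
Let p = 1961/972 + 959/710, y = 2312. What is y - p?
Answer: 796616491/345060 ≈ 2308.6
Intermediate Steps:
p = 1162229/345060 (p = 1961*(1/972) + 959*(1/710) = 1961/972 + 959/710 = 1162229/345060 ≈ 3.3682)
y - p = 2312 - 1*1162229/345060 = 2312 - 1162229/345060 = 796616491/345060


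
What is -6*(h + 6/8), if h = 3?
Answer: -45/2 ≈ -22.500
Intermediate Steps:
-6*(h + 6/8) = -6*(3 + 6/8) = -6*(3 + 6*(⅛)) = -6*(3 + ¾) = -6*15/4 = -45/2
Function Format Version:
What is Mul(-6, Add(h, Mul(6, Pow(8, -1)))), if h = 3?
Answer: Rational(-45, 2) ≈ -22.500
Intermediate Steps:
Mul(-6, Add(h, Mul(6, Pow(8, -1)))) = Mul(-6, Add(3, Mul(6, Pow(8, -1)))) = Mul(-6, Add(3, Mul(6, Rational(1, 8)))) = Mul(-6, Add(3, Rational(3, 4))) = Mul(-6, Rational(15, 4)) = Rational(-45, 2)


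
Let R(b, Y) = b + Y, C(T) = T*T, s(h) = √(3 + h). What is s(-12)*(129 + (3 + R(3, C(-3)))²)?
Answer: 1062*I ≈ 1062.0*I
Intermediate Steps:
C(T) = T²
R(b, Y) = Y + b
s(-12)*(129 + (3 + R(3, C(-3)))²) = √(3 - 12)*(129 + (3 + ((-3)² + 3))²) = √(-9)*(129 + (3 + (9 + 3))²) = (3*I)*(129 + (3 + 12)²) = (3*I)*(129 + 15²) = (3*I)*(129 + 225) = (3*I)*354 = 1062*I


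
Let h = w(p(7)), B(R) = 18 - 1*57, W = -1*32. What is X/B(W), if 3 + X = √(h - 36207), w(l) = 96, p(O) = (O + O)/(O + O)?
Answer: 1/13 - I*√36111/39 ≈ 0.076923 - 4.8725*I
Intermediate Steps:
W = -32
B(R) = -39 (B(R) = 18 - 57 = -39)
p(O) = 1 (p(O) = (2*O)/((2*O)) = (2*O)*(1/(2*O)) = 1)
h = 96
X = -3 + I*√36111 (X = -3 + √(96 - 36207) = -3 + √(-36111) = -3 + I*√36111 ≈ -3.0 + 190.03*I)
X/B(W) = (-3 + I*√36111)/(-39) = (-3 + I*√36111)*(-1/39) = 1/13 - I*√36111/39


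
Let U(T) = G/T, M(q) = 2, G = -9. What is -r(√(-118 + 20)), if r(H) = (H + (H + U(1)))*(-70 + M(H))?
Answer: -612 + 952*I*√2 ≈ -612.0 + 1346.3*I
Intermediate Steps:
U(T) = -9/T
r(H) = 612 - 136*H (r(H) = (H + (H - 9/1))*(-70 + 2) = (H + (H - 9*1))*(-68) = (H + (H - 9))*(-68) = (H + (-9 + H))*(-68) = (-9 + 2*H)*(-68) = 612 - 136*H)
-r(√(-118 + 20)) = -(612 - 136*√(-118 + 20)) = -(612 - 952*I*√2) = -612 + 952*I*√2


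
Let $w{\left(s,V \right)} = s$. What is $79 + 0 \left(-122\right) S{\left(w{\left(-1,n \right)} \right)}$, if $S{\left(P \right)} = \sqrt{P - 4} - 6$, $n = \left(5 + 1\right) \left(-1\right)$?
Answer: $79$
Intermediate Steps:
$n = -6$ ($n = 6 \left(-1\right) = -6$)
$S{\left(P \right)} = -6 + \sqrt{-4 + P}$ ($S{\left(P \right)} = \sqrt{-4 + P} - 6 = -6 + \sqrt{-4 + P}$)
$79 + 0 \left(-122\right) S{\left(w{\left(-1,n \right)} \right)} = 79 + 0 \left(-122\right) \left(-6 + \sqrt{-4 - 1}\right) = 79 + 0 \left(-6 + \sqrt{-5}\right) = 79 + 0 \left(-6 + i \sqrt{5}\right) = 79 + 0 = 79$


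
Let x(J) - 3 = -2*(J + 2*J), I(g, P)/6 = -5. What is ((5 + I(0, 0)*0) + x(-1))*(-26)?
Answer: -364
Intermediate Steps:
I(g, P) = -30 (I(g, P) = 6*(-5) = -30)
x(J) = 3 - 6*J (x(J) = 3 - 2*(J + 2*J) = 3 - 6*J)
((5 + I(0, 0)*0) + x(-1))*(-26) = ((5 - 30*0) + (3 - 6*(-1)))*(-26) = ((5 + 0) + (3 + 6))*(-26) = (5 + 9)*(-26) = 14*(-26) = -364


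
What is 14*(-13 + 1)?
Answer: -168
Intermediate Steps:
14*(-13 + 1) = 14*(-12) = -168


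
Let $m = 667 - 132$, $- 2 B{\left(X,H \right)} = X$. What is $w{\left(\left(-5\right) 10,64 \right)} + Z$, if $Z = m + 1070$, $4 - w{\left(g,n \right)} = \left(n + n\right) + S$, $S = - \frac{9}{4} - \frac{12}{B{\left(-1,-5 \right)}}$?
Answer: $\frac{6029}{4} \approx 1507.3$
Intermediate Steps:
$B{\left(X,H \right)} = - \frac{X}{2}$
$S = - \frac{105}{4}$ ($S = - \frac{9}{4} - \frac{12}{\left(- \frac{1}{2}\right) \left(-1\right)} = \left(-9\right) \frac{1}{4} - 12 \frac{1}{\frac{1}{2}} = - \frac{9}{4} - 24 = - \frac{105}{4} \approx -26.25$)
$m = 535$
$w{\left(g,n \right)} = \frac{121}{4} - 2 n$ ($w{\left(g,n \right)} = 4 - \left(\left(n + n\right) - \frac{105}{4}\right) = 4 - \left(2 n - \frac{105}{4}\right) = 4 - \left(- \frac{105}{4} + 2 n\right) = \frac{121}{4} - 2 n$)
$Z = 1605$ ($Z = 535 + 1070 = 1605$)
$w{\left(\left(-5\right) 10,64 \right)} + Z = \left(\frac{121}{4} - 128\right) + 1605 = - \frac{391}{4} + 1605 = \frac{6029}{4}$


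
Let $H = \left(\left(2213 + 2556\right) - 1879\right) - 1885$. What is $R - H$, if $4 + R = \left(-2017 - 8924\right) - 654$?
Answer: $-12604$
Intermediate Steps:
$R = -11599$ ($R = -4 - 11595 = -11599$)
$H = 1005$ ($H = \left(4769 - 1879\right) - 1885 = 2890 - 1885 = 1005$)
$R - H = -11599 - 1005 = -12604$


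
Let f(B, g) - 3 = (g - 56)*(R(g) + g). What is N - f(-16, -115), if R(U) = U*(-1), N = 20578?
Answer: 20575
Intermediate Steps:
R(U) = -U
f(B, g) = 3 (f(B, g) = 3 + (g - 56)*(-g + g) = 3 + (-56 + g)*0 = 3 + 0 = 3)
N - f(-16, -115) = 20578 - 1*3 = 20578 - 3 = 20575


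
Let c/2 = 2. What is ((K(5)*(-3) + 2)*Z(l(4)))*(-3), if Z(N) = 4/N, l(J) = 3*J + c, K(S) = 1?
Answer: ¾ ≈ 0.75000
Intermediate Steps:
c = 4 (c = 2*2 = 4)
l(J) = 4 + 3*J (l(J) = 3*J + 4 = 4 + 3*J)
((K(5)*(-3) + 2)*Z(l(4)))*(-3) = ((1*(-3) + 2)*(4/(4 + 3*4)))*(-3) = ((-3 + 2)*(4/(4 + 12)))*(-3) = -4/16*(-3) = -1*¼*(-3) = -¼*(-3) = ¾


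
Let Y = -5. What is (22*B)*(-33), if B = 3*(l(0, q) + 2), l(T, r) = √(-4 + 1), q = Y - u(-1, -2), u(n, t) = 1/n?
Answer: -4356 - 2178*I*√3 ≈ -4356.0 - 3772.4*I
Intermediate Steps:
q = -4 (q = -5 - 1/(-1) = -5 - 1*(-1) = -5 + 1 = -4)
l(T, r) = I*√3 (l(T, r) = √(-3) = I*√3)
B = 6 + 3*I*√3 (B = 3*(I*√3 + 2) = 3*(2 + I*√3) = 6 + 3*I*√3 ≈ 6.0 + 5.1962*I)
(22*B)*(-33) = (22*(6 + 3*I*√3))*(-33) = (132 + 66*I*√3)*(-33) = -4356 - 2178*I*√3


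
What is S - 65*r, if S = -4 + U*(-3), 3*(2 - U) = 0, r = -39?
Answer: 2525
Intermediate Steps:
U = 2 (U = 2 - ⅓*0 = 2 + 0 = 2)
S = -10 (S = -4 + 2*(-3) = -4 - 6 = -10)
S - 65*r = -10 - 65*(-39) = -10 + 2535 = 2525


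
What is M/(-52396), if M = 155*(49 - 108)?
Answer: 9145/52396 ≈ 0.17454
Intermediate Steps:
M = -9145 (M = 155*(-59) = -9145)
M/(-52396) = -9145/(-52396) = -9145*(-1/52396) = 9145/52396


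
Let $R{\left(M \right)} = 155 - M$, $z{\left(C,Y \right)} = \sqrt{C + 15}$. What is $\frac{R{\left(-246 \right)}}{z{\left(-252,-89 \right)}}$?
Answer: $- \frac{401 i \sqrt{237}}{237} \approx - 26.048 i$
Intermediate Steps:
$z{\left(C,Y \right)} = \sqrt{15 + C}$
$\frac{R{\left(-246 \right)}}{z{\left(-252,-89 \right)}} = \frac{155 - -246}{\sqrt{15 - 252}} = \frac{155 + 246}{\sqrt{-237}} = \frac{401}{i \sqrt{237}} = 401 \left(- \frac{i \sqrt{237}}{237}\right) = - \frac{401 i \sqrt{237}}{237}$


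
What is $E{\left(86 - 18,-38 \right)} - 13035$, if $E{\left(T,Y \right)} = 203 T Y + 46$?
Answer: $-537541$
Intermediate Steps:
$E{\left(T,Y \right)} = 46 + 203 T Y$ ($E{\left(T,Y \right)} = 203 T Y + 46 = 46 + 203 T Y$)
$E{\left(86 - 18,-38 \right)} - 13035 = \left(46 + 203 \left(86 - 18\right) \left(-38\right)\right) - 13035 = \left(46 + 203 \cdot 68 \left(-38\right)\right) - 13035 = \left(46 - 524552\right) - 13035 = -524506 - 13035 = -537541$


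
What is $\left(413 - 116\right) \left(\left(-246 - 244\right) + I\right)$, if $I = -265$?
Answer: $-224235$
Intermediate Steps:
$\left(413 - 116\right) \left(\left(-246 - 244\right) + I\right) = \left(413 - 116\right) \left(\left(-246 - 244\right) - 265\right) = 297 \left(-490 - 265\right) = 297 \left(-755\right) = -224235$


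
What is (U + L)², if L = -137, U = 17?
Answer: 14400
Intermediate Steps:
(U + L)² = (17 - 137)² = (-120)² = 14400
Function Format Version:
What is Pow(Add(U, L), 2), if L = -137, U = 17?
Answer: 14400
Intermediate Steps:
Pow(Add(U, L), 2) = Pow(Add(17, -137), 2) = Pow(-120, 2) = 14400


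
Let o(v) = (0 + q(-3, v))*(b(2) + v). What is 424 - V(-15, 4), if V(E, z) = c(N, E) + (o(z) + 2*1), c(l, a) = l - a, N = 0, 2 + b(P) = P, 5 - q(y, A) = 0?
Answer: 387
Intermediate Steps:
q(y, A) = 5 (q(y, A) = 5 - 1*0 = 5 + 0 = 5)
b(P) = -2 + P
o(v) = 5*v (o(v) = (0 + 5)*((-2 + 2) + v) = 5*(0 + v) = 5*v)
V(E, z) = 2 - E + 5*z (V(E, z) = (0 - E) + (5*z + 2*1) = -E + (5*z + 2) = -E + (2 + 5*z) = 2 - E + 5*z)
424 - V(-15, 4) = 424 - (2 - 1*(-15) + 5*4) = 424 - (2 + 15 + 20) = 424 - 1*37 = 424 - 37 = 387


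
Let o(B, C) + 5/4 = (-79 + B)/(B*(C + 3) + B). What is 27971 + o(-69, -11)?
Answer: 54036965/1932 ≈ 27969.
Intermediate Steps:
o(B, C) = -5/4 + (-79 + B)/(B + B*(3 + C)) (o(B, C) = -5/4 + (-79 + B)/(B*(C + 3) + B) = -5/4 + (-79 + B)/(B*(3 + C) + B) = -5/4 + (-79 + B)/(B + B*(3 + C)))
27971 + o(-69, -11) = 27971 + (¼)*(-316 - 16*(-69) - 5*(-69)*(-11))/(-69*(4 - 11)) = 27971 + (¼)*(-1/69)*(-316 + 1104 - 3795)/(-7) = 27971 + (¼)*(-1/69)*(-⅐)*(-3007) = 27971 - 3007/1932 = 54036965/1932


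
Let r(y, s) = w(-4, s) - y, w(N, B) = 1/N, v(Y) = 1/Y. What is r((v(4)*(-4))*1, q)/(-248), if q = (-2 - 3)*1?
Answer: -3/992 ≈ -0.0030242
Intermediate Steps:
q = -5 (q = -5*1 = -5)
r(y, s) = -¼ - y (r(y, s) = 1/(-4) - y = -¼ - y)
r((v(4)*(-4))*1, q)/(-248) = (-¼ - -4/4)/(-248) = (-¼ - (¼)*(-4))*(-1/248) = (-¼ - (-1))*(-1/248) = (-¼ - 1*(-1))*(-1/248) = (-¼ + 1)*(-1/248) = (¾)*(-1/248) = -3/992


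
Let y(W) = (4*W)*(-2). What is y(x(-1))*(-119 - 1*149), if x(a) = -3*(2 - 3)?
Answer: 6432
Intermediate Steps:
x(a) = 3 (x(a) = -3*(-1) = 3)
y(W) = -8*W
y(x(-1))*(-119 - 1*149) = (-8*3)*(-119 - 1*149) = -24*(-119 - 149) = -24*(-268) = 6432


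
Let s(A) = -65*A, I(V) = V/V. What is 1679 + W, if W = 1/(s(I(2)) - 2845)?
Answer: 4885889/2910 ≈ 1679.0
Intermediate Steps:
I(V) = 1
W = -1/2910 (W = 1/(-65*1 - 2845) = 1/(-65 - 2845) = 1/(-2910) = -1/2910 ≈ -0.00034364)
1679 + W = 1679 - 1/2910 = 4885889/2910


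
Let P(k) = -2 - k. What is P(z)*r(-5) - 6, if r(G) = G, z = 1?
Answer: 9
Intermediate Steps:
P(z)*r(-5) - 6 = (-2 - 1*1)*(-5) - 6 = (-2 - 1)*(-5) - 6 = -3*(-5) - 6 = 15 - 6 = 9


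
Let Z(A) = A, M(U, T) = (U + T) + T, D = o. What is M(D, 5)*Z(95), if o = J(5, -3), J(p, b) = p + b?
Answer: 1140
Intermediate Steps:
J(p, b) = b + p
o = 2 (o = -3 + 5 = 2)
D = 2
M(U, T) = U + 2*T (M(U, T) = (T + U) + T = U + 2*T)
M(D, 5)*Z(95) = (2 + 2*5)*95 = (2 + 10)*95 = 12*95 = 1140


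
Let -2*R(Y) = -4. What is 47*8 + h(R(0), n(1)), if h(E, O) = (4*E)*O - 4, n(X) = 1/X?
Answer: 380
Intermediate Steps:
R(Y) = 2 (R(Y) = -½*(-4) = 2)
n(X) = 1/X
h(E, O) = -4 + 4*E*O (h(E, O) = 4*E*O - 4 = -4 + 4*E*O)
47*8 + h(R(0), n(1)) = 47*8 + (-4 + 4*2/1) = 376 + (-4 + 4*2*1) = 376 + (-4 + 8) = 376 + 4 = 380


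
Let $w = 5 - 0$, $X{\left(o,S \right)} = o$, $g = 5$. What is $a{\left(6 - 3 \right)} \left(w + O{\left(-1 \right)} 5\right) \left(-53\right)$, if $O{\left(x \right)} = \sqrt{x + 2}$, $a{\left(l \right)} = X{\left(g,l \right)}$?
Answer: $-2650$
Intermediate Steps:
$w = 5$ ($w = 5 + 0 = 5$)
$a{\left(l \right)} = 5$
$O{\left(x \right)} = \sqrt{2 + x}$
$a{\left(6 - 3 \right)} \left(w + O{\left(-1 \right)} 5\right) \left(-53\right) = 5 \left(5 + \sqrt{2 - 1} \cdot 5\right) \left(-53\right) = 5 \left(5 + \sqrt{1} \cdot 5\right) \left(-53\right) = 5 \left(5 + 1 \cdot 5\right) \left(-53\right) = 5 \left(5 + 5\right) \left(-53\right) = 5 \cdot 10 \left(-53\right) = 50 \left(-53\right) = -2650$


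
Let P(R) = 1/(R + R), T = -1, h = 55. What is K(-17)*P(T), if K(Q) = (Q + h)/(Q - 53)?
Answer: 19/70 ≈ 0.27143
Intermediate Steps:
K(Q) = (55 + Q)/(-53 + Q) (K(Q) = (Q + 55)/(Q - 53) = (55 + Q)/(-53 + Q))
P(R) = 1/(2*R)
K(-17)*P(T) = ((55 - 17)/(-53 - 17))*((½)/(-1)) = (38/(-70))*((½)*(-1)) = -1/70*38*(-½) = -19/35*(-½) = 19/70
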